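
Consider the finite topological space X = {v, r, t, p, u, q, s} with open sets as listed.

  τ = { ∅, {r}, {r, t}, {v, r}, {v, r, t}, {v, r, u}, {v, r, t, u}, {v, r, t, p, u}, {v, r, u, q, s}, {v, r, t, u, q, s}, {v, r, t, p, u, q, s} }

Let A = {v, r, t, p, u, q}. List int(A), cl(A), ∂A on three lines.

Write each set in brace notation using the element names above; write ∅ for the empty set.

int(A) = {v, r, t, p, u}
cl(A)  = {v, r, t, p, u, q, s}
∂A     = {q, s}

U open, U⊆A: ∅, {r}, {r, t}, {v, r}, {v, r, u}, {v, r, t}, {v, r, t, u}, {v, r, t, p, u}. int(A) = ⋃ = {v, r, t, p, u}
X∖A={s}, int(X∖A)=∅, hence cl(A)={v, r, t, p, u, q, s}
∂A: remove int from cl → {q, s}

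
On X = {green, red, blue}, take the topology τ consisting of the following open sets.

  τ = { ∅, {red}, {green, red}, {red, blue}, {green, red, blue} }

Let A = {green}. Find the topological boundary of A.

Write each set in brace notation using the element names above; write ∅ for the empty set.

{green}

U open, U⊆A: ∅. int(A) = ⋃ = ∅
X∖A={red, blue}, int(X∖A)={red, blue}, hence cl(A)={green}
∂A: remove int from cl → {green}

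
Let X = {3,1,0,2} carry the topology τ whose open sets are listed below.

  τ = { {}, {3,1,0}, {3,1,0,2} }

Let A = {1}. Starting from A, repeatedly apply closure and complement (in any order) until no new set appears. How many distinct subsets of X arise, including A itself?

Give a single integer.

cl via duality: int({3,0,2}) = {}, so X∖{} = {3,1,0,2}
Write k for closure, c for complement:
  1. A     = {1}
  2. kA    = {3,1,0,2}
  3. cA    = {3,0,2}
  4. ckA   = {}
applying k or c yields no new set

4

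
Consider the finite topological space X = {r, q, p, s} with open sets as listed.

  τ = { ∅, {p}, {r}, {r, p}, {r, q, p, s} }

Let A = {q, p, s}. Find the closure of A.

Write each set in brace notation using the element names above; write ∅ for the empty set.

closure: X∖int(X∖A) = X∖{r} = {q, p, s}

{q, p, s}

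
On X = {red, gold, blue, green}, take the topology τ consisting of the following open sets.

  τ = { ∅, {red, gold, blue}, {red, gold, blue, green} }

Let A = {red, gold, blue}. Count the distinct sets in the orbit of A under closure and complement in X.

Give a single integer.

4

X∖A={green}, int(X∖A)=∅, hence cl(A)={red, gold, blue, green}
Orbit (k=closure, c=complement):
  1. A     = {red, gold, blue}
  2. kA    = {red, gold, blue, green}
  3. cA    = {green}
  4. ckA   = ∅
(closed under both — stop)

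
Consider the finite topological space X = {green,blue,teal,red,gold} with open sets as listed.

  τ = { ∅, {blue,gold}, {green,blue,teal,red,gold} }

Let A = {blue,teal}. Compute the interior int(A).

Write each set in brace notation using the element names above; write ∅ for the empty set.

∅

U open, U⊆A: ∅. int(A) = ⋃ = ∅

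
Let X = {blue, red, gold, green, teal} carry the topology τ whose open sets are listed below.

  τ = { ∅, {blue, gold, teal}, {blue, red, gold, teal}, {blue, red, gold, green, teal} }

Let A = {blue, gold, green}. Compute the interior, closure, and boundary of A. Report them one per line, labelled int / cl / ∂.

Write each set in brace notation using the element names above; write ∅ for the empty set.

int(A) = ∅
cl(A)  = {blue, red, gold, green, teal}
∂A     = {blue, red, gold, green, teal}

open subsets of A: ∅; so int(A) = ∅
closure: X∖int(X∖A) = X∖∅ = {blue, red, gold, green, teal}
∂A = {blue, red, gold, green, teal} minus ∅ = {blue, red, gold, green, teal}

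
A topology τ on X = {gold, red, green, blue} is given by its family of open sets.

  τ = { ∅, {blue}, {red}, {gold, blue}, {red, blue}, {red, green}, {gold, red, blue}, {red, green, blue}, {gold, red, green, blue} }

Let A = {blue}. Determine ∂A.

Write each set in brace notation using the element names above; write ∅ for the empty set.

{gold}

opens ⊆ A: ∅, {blue}; union → int = {blue}
complement {gold, red, green}; its interior {red, green}; cl(A) = X∖{red, green} = {gold, blue}
boundary = {gold, blue} ∖ {blue} = {gold}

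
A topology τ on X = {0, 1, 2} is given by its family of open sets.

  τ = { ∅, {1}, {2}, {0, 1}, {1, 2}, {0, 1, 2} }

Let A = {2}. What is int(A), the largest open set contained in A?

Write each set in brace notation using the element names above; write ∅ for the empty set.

interior: largest open inside A is {2} (from ∅, {2})

{2}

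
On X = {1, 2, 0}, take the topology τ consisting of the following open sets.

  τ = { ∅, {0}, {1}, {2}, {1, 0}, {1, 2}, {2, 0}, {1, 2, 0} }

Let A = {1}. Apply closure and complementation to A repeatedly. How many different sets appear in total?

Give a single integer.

2

complement {2, 0}; its interior {2, 0}; cl(A) = X∖{2, 0} = {1}
With k = closure, c = complement:
  1. A     = {1}
  2. cA    = {2, 0}
k, c of each give nothing new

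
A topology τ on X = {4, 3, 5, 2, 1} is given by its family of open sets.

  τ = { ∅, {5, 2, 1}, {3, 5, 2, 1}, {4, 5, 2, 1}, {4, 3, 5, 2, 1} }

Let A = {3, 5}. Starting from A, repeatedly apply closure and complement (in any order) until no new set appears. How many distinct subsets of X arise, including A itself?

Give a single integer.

4

cl via duality: int({4, 2, 1}) = ∅, so X∖∅ = {4, 3, 5, 2, 1}
Write k for closure, c for complement:
  1. A     = {3, 5}
  2. kA    = {4, 3, 5, 2, 1}
  3. cA    = {4, 2, 1}
  4. ckA   = ∅
applying k or c yields no new set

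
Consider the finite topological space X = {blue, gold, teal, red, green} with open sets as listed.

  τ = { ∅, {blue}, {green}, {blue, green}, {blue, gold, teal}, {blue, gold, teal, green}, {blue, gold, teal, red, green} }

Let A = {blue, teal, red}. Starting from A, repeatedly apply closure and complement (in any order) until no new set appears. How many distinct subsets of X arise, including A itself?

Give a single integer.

cl via duality: int({gold, green}) = {green}, so X∖{green} = {blue, gold, teal, red}
Write k for closure, c for complement:
  1. A     = {blue, teal, red}
  2. kA    = {blue, gold, teal, red}
  3. cA    = {gold, green}
  4. ckA   = {green}
  5. kcA   = {gold, teal, red, green}
  6. kckA  = {red, green}
  7. ckcA  = {blue}
  8. ckckA = {blue, gold, teal}
applying k or c yields no new set

8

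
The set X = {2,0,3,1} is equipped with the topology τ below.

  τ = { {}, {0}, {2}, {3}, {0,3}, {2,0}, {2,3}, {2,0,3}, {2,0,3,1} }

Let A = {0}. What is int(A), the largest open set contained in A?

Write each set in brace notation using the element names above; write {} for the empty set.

open subsets of A: {}, {0}; so int(A) = {0}

{0}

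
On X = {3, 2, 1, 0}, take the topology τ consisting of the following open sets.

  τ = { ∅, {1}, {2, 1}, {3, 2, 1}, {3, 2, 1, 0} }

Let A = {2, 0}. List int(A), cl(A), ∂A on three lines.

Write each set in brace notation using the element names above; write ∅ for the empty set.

opens ⊆ A: ∅; union → int = ∅
complement {3, 1}; its interior {1}; cl(A) = X∖{1} = {3, 2, 0}
boundary = {3, 2, 0} ∖ ∅ = {3, 2, 0}

int(A) = ∅
cl(A)  = {3, 2, 0}
∂A     = {3, 2, 0}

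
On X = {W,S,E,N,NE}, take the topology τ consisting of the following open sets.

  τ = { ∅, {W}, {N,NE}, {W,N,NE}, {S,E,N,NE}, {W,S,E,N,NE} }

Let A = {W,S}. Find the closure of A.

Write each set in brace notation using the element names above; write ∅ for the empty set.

{W,S,E}

X∖A={E,N,NE}, int(X∖A)={N,NE}, hence cl(A)={W,S,E}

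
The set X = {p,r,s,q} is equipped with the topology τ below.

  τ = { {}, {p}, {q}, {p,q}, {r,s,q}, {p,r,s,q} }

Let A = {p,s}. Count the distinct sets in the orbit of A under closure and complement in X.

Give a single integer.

cl via duality: int({r,q}) = {q}, so X∖{q} = {p,r,s}
Write k for closure, c for complement:
  1. A     = {p,s}
  2. kA    = {p,r,s}
  3. cA    = {r,q}
  4. ckA   = {q}
  5. kcA   = {r,s,q}
  6. ckcA  = {p}
applying k or c yields no new set

6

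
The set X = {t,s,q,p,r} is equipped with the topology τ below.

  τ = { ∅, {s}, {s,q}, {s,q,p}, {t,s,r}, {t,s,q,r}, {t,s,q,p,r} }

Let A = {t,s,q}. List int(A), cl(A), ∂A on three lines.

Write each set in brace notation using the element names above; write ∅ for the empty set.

open subsets of A: ∅, {s}, {s,q}; so int(A) = {s,q}
closure: X∖int(X∖A) = X∖∅ = {t,s,q,p,r}
∂A = {t,s,q,p,r} minus {s,q} = {t,p,r}

int(A) = {s,q}
cl(A)  = {t,s,q,p,r}
∂A     = {t,p,r}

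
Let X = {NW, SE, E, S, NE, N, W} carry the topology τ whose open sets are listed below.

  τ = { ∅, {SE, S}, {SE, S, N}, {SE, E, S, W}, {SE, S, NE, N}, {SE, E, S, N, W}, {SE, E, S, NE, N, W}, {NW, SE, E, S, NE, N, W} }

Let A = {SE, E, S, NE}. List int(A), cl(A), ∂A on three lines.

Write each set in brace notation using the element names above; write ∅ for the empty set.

U open, U⊆A: ∅, {SE, S}. int(A) = ⋃ = {SE, S}
X∖A={NW, N, W}, int(X∖A)=∅, hence cl(A)={NW, SE, E, S, NE, N, W}
∂A: remove int from cl → {NW, E, NE, N, W}

int(A) = {SE, S}
cl(A)  = {NW, SE, E, S, NE, N, W}
∂A     = {NW, E, NE, N, W}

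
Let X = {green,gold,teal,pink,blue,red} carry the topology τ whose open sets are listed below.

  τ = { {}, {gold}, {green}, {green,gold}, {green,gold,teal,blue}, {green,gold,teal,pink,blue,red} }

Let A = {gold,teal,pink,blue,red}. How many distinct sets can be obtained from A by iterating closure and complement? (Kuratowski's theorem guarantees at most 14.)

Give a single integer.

4

closure: X∖int(X∖A) = X∖{green} = {gold,teal,pink,blue,red}
Let k=closure and c=complement:
  1. A     = {gold,teal,pink,blue,red}
  2. cA    = {green}
  3. kcA   = {green,teal,pink,blue,red}
  4. ckcA  = {gold}
— saturated at 4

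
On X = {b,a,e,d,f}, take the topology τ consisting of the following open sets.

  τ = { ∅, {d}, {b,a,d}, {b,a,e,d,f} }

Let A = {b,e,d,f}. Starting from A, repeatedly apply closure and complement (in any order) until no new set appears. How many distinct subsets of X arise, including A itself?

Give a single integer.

cl via duality: int({a}) = ∅, so X∖∅ = {b,a,e,d,f}
Write k for closure, c for complement:
  1. A     = {b,e,d,f}
  2. kA    = {b,a,e,d,f}
  3. cA    = {a}
  4. ckA   = ∅
  5. kcA   = {b,a,e,f}
  6. ckcA  = {d}
applying k or c yields no new set

6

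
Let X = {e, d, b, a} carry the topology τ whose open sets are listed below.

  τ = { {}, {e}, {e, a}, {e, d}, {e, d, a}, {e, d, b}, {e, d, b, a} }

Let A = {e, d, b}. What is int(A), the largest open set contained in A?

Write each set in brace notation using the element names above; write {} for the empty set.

interior: largest open inside A is {e, d, b} (from {}, {e}, {e, d}, {e, d, b})

{e, d, b}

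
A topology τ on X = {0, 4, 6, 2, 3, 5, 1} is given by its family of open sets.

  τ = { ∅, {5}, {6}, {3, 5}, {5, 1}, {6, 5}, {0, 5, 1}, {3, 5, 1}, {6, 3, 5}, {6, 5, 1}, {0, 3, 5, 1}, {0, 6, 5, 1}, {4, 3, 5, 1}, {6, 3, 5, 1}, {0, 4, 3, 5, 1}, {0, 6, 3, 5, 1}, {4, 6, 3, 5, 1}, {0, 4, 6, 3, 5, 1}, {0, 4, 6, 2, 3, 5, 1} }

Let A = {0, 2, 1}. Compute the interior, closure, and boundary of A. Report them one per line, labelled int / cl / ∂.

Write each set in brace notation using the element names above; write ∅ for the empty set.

opens ⊆ A: ∅; union → int = ∅
complement {4, 6, 3, 5}; its interior {6, 3, 5}; cl(A) = X∖{6, 3, 5} = {0, 4, 2, 1}
boundary = {0, 4, 2, 1} ∖ ∅ = {0, 4, 2, 1}

int(A) = ∅
cl(A)  = {0, 4, 2, 1}
∂A     = {0, 4, 2, 1}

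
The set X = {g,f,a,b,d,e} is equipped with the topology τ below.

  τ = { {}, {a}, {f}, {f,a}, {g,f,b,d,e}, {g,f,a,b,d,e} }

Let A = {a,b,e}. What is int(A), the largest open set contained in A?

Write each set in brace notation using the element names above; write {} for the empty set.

interior: largest open inside A is {a} (from {}, {a})

{a}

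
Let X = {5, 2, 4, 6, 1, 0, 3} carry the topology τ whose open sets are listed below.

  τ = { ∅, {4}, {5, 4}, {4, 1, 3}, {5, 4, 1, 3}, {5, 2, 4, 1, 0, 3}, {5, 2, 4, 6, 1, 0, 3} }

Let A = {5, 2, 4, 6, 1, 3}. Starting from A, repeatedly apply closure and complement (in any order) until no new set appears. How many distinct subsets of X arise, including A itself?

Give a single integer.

complement {0}; its interior ∅; cl(A) = X∖∅ = {5, 2, 4, 6, 1, 0, 3}
With k = closure, c = complement:
  1. A     = {5, 2, 4, 6, 1, 3}
  2. kA    = {5, 2, 4, 6, 1, 0, 3}
  3. cA    = {0}
  4. ckA   = ∅
  5. kcA   = {2, 6, 0}
  6. ckcA  = {5, 4, 1, 3}
k, c of each give nothing new

6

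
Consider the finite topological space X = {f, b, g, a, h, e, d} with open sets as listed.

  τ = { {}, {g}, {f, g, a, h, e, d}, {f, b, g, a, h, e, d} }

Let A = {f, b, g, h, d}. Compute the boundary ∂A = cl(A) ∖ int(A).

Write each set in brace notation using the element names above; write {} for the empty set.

interior: largest open inside A is {g} (from {}, {g})
cl via duality: int({a, e}) = {}, so X∖{} = {f, b, g, a, h, e, d}
cl∖int = {f, b, a, h, e, d}

{f, b, a, h, e, d}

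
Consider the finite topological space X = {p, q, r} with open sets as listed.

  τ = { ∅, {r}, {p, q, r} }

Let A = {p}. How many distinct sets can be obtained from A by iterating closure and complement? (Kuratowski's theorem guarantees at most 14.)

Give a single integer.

X∖A={q, r}, int(X∖A)={r}, hence cl(A)={p, q}
Orbit (k=closure, c=complement):
  1. A     = {p}
  2. kA    = {p, q}
  3. cA    = {q, r}
  4. ckA   = {r}
  5. kcA   = {p, q, r}
  6. ckcA  = ∅
(closed under both — stop)

6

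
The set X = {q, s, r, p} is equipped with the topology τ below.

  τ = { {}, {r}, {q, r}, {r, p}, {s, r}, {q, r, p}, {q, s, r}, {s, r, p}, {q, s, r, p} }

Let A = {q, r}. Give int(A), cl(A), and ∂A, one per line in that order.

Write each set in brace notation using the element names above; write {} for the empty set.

U open, U⊆A: {}, {r}, {q, r}. int(A) = ⋃ = {q, r}
X∖A={s, p}, int(X∖A)={}, hence cl(A)={q, s, r, p}
∂A: remove int from cl → {s, p}

int(A) = {q, r}
cl(A)  = {q, s, r, p}
∂A     = {s, p}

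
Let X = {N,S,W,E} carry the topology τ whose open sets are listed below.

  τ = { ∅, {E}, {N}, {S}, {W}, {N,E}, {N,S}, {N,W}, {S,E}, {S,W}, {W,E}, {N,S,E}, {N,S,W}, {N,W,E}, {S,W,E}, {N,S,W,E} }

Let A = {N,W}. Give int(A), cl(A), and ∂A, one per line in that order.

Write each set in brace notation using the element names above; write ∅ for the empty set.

interior: largest open inside A is {N,W} (from ∅, {N}, {W}, {N,W})
cl via duality: int({S,E}) = {S,E}, so X∖{S,E} = {N,W}
cl∖int = ∅

int(A) = {N,W}
cl(A)  = {N,W}
∂A     = ∅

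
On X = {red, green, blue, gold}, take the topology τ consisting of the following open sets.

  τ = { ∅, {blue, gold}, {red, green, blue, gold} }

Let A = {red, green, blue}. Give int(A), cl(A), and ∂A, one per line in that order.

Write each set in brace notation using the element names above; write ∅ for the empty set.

int(A) = ∅
cl(A)  = {red, green, blue, gold}
∂A     = {red, green, blue, gold}

open subsets of A: ∅; so int(A) = ∅
closure: X∖int(X∖A) = X∖∅ = {red, green, blue, gold}
∂A = {red, green, blue, gold} minus ∅ = {red, green, blue, gold}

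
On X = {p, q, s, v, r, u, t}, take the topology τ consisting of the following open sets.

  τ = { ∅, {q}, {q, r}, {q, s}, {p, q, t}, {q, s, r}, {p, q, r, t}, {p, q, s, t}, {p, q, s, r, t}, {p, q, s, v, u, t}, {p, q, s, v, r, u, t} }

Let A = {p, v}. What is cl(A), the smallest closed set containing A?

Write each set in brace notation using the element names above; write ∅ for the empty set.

cl via duality: int({q, s, r, u, t}) = {q, s, r}, so X∖{q, s, r} = {p, v, u, t}

{p, v, u, t}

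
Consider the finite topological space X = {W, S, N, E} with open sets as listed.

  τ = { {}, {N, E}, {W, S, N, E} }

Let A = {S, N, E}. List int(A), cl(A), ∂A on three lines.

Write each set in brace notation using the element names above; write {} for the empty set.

open subsets of A: {}, {N, E}; so int(A) = {N, E}
closure: X∖int(X∖A) = X∖{} = {W, S, N, E}
∂A = {W, S, N, E} minus {N, E} = {W, S}

int(A) = {N, E}
cl(A)  = {W, S, N, E}
∂A     = {W, S}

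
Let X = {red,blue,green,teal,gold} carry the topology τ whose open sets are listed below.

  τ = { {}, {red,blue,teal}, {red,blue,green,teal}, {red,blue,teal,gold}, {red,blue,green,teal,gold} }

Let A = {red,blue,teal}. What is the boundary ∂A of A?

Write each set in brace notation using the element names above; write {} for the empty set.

{green,gold}

opens ⊆ A: {}, {red,blue,teal}; union → int = {red,blue,teal}
complement {green,gold}; its interior {}; cl(A) = X∖{} = {red,blue,green,teal,gold}
boundary = {red,blue,green,teal,gold} ∖ {red,blue,teal} = {green,gold}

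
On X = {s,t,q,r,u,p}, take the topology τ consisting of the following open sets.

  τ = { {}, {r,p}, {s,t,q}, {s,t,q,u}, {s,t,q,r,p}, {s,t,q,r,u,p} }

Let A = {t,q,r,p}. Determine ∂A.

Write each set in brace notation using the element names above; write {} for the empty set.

{s,t,q,u}

U open, U⊆A: {}, {r,p}. int(A) = ⋃ = {r,p}
X∖A={s,u}, int(X∖A)={}, hence cl(A)={s,t,q,r,u,p}
∂A: remove int from cl → {s,t,q,u}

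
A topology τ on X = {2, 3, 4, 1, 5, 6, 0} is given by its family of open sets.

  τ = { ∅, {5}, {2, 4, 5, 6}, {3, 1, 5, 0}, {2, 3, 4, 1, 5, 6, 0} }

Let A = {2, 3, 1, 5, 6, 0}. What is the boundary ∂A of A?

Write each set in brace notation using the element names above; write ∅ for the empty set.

{2, 4, 6}

interior: largest open inside A is {3, 1, 5, 0} (from ∅, {5}, {3, 1, 5, 0})
cl via duality: int({4}) = ∅, so X∖∅ = {2, 3, 4, 1, 5, 6, 0}
cl∖int = {2, 4, 6}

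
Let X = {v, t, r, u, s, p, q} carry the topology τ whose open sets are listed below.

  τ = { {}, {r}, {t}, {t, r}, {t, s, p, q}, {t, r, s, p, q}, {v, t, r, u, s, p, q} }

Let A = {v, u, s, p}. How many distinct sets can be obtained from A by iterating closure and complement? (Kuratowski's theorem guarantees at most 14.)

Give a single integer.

complement {t, r, q}; its interior {t, r}; cl(A) = X∖{t, r} = {v, u, s, p, q}
With k = closure, c = complement:
  1. A     = {v, u, s, p}
  2. kA    = {v, u, s, p, q}
  3. cA    = {t, r, q}
  4. ckA   = {t, r}
  5. kcA   = {v, t, r, u, s, p, q}
  6. ckcA  = {}
k, c of each give nothing new

6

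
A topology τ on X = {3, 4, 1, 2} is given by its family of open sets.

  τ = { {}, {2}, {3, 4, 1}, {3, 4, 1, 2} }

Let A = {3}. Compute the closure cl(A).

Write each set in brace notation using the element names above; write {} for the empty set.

cl via duality: int({4, 1, 2}) = {2}, so X∖{2} = {3, 4, 1}

{3, 4, 1}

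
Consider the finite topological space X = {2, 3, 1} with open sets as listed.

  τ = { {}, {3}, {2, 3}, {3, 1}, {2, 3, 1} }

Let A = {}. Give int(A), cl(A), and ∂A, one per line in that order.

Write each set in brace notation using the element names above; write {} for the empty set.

int(A) = {}
cl(A)  = {}
∂A     = {}

opens ⊆ A: {}; union → int = {}
complement {2, 3, 1}; its interior {2, 3, 1}; cl(A) = X∖{2, 3, 1} = {}
boundary = {} ∖ {} = {}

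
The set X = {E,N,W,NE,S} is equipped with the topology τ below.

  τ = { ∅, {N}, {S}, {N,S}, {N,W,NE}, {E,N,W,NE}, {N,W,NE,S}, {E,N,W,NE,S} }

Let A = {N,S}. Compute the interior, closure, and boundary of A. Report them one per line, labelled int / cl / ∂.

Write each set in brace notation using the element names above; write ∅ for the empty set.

int(A) = {N,S}
cl(A)  = {E,N,W,NE,S}
∂A     = {E,W,NE}

opens ⊆ A: ∅, {S}, {N}, {N,S}; union → int = {N,S}
complement {E,W,NE}; its interior ∅; cl(A) = X∖∅ = {E,N,W,NE,S}
boundary = {E,N,W,NE,S} ∖ {N,S} = {E,W,NE}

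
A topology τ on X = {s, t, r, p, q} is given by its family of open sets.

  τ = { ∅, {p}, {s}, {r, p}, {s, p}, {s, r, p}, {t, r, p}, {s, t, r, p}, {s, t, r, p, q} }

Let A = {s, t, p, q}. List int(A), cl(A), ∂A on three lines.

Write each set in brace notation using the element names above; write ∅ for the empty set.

int(A) = {s, p}
cl(A)  = {s, t, r, p, q}
∂A     = {t, r, q}

U open, U⊆A: ∅, {s}, {p}, {s, p}. int(A) = ⋃ = {s, p}
X∖A={r}, int(X∖A)=∅, hence cl(A)={s, t, r, p, q}
∂A: remove int from cl → {t, r, q}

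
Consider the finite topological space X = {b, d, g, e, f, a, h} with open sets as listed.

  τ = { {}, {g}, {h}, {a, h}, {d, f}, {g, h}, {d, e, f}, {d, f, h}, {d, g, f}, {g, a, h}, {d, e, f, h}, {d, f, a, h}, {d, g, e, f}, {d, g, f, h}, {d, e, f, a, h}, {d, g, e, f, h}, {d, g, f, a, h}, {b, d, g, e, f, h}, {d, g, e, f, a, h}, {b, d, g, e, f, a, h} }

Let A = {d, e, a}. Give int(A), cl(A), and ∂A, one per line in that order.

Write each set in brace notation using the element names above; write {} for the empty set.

U open, U⊆A: {}. int(A) = ⋃ = {}
X∖A={b, g, f, h}, int(X∖A)={g, h}, hence cl(A)={b, d, e, f, a}
∂A: remove int from cl → {b, d, e, f, a}

int(A) = {}
cl(A)  = {b, d, e, f, a}
∂A     = {b, d, e, f, a}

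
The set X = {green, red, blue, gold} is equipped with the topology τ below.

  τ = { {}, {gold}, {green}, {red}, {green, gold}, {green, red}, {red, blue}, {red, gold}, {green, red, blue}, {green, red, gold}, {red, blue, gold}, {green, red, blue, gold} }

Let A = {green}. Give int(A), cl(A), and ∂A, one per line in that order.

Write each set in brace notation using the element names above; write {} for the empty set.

interior: largest open inside A is {green} (from {}, {green})
cl via duality: int({red, blue, gold}) = {red, blue, gold}, so X∖{red, blue, gold} = {green}
cl∖int = {}

int(A) = {green}
cl(A)  = {green}
∂A     = {}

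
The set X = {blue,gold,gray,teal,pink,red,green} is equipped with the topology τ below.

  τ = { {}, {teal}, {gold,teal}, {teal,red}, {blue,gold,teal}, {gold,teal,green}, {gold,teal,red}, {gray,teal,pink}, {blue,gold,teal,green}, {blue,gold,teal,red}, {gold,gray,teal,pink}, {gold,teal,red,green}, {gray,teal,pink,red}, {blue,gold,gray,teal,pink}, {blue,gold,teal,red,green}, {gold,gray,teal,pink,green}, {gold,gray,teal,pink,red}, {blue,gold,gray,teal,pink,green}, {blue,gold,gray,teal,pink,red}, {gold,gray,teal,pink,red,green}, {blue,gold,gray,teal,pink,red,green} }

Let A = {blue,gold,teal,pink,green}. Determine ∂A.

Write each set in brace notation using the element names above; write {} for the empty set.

U open, U⊆A: {}, {teal}, {gold,teal}, {blue,gold,teal}, {gold,teal,green}, {blue,gold,teal,green}. int(A) = ⋃ = {blue,gold,teal,green}
X∖A={gray,red}, int(X∖A)={}, hence cl(A)={blue,gold,gray,teal,pink,red,green}
∂A: remove int from cl → {gray,pink,red}

{gray,pink,red}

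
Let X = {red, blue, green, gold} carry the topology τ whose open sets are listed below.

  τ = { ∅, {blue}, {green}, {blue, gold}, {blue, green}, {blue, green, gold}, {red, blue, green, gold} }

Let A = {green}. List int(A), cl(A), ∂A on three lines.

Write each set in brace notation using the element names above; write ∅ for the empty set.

interior: largest open inside A is {green} (from ∅, {green})
cl via duality: int({red, blue, gold}) = {blue, gold}, so X∖{blue, gold} = {red, green}
cl∖int = {red}

int(A) = {green}
cl(A)  = {red, green}
∂A     = {red}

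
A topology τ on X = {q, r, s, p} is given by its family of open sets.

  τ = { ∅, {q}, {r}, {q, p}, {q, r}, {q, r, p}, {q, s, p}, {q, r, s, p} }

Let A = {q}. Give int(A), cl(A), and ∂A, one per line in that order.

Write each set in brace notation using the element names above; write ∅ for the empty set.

open subsets of A: ∅, {q}; so int(A) = {q}
closure: X∖int(X∖A) = X∖{r} = {q, s, p}
∂A = {q, s, p} minus {q} = {s, p}

int(A) = {q}
cl(A)  = {q, s, p}
∂A     = {s, p}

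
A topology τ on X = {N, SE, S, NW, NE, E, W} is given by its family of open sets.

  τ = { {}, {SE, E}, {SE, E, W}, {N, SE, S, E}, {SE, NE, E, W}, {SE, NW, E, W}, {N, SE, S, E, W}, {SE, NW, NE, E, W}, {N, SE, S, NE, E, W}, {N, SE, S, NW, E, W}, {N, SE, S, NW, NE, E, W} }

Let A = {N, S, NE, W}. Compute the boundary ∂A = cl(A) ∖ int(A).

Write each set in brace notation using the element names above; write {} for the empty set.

{N, S, NW, NE, W}

interior: largest open inside A is {} (from {})
cl via duality: int({SE, NW, E}) = {SE, E}, so X∖{SE, E} = {N, S, NW, NE, W}
cl∖int = {N, S, NW, NE, W}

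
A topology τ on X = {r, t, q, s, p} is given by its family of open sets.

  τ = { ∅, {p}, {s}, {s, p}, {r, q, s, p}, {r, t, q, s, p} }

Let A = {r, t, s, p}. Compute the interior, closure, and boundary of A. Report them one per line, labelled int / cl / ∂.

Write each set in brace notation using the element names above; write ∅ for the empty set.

int(A) = {s, p}
cl(A)  = {r, t, q, s, p}
∂A     = {r, t, q}

opens ⊆ A: ∅, {s}, {p}, {s, p}; union → int = {s, p}
complement {q}; its interior ∅; cl(A) = X∖∅ = {r, t, q, s, p}
boundary = {r, t, q, s, p} ∖ {s, p} = {r, t, q}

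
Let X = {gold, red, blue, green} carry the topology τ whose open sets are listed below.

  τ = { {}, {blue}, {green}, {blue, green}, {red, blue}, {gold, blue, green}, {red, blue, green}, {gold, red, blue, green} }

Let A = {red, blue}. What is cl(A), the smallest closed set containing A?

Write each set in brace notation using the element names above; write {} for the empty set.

X∖A={gold, green}, int(X∖A)={green}, hence cl(A)={gold, red, blue}

{gold, red, blue}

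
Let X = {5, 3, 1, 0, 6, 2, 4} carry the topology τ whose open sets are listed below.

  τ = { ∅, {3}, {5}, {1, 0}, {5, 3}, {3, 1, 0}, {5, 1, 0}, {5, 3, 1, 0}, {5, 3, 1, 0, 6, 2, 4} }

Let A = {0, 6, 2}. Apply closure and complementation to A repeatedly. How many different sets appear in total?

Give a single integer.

8

complement {5, 3, 1, 4}; its interior {5, 3}; cl(A) = X∖{5, 3} = {1, 0, 6, 2, 4}
With k = closure, c = complement:
  1. A     = {0, 6, 2}
  2. kA    = {1, 0, 6, 2, 4}
  3. cA    = {5, 3, 1, 4}
  4. ckA   = {5, 3}
  5. kcA   = {5, 3, 1, 0, 6, 2, 4}
  6. kckA  = {5, 3, 6, 2, 4}
  7. ckcA  = ∅
  8. ckckA = {1, 0}
k, c of each give nothing new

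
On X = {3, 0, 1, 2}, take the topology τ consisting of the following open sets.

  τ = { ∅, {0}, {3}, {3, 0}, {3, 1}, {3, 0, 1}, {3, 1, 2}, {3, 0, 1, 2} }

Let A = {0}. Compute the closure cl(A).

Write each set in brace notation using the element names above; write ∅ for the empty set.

complement {3, 1, 2}; its interior {3, 1, 2}; cl(A) = X∖{3, 1, 2} = {0}

{0}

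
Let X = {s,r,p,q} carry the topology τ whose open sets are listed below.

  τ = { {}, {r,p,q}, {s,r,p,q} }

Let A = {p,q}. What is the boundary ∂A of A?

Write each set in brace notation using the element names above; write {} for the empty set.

open subsets of A: {}; so int(A) = {}
closure: X∖int(X∖A) = X∖{} = {s,r,p,q}
∂A = {s,r,p,q} minus {} = {s,r,p,q}

{s,r,p,q}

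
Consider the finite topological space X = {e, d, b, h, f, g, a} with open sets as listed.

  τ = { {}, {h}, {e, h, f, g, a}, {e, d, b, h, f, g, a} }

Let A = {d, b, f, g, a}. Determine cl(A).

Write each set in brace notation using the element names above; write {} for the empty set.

{e, d, b, f, g, a}

X∖A={e, h}, int(X∖A)={h}, hence cl(A)={e, d, b, f, g, a}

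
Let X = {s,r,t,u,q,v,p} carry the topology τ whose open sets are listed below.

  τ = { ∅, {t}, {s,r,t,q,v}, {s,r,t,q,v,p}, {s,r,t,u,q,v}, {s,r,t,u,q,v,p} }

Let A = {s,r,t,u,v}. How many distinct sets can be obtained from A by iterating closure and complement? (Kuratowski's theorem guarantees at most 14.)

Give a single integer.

6

cl via duality: int({q,p}) = ∅, so X∖∅ = {s,r,t,u,q,v,p}
Write k for closure, c for complement:
  1. A     = {s,r,t,u,v}
  2. kA    = {s,r,t,u,q,v,p}
  3. cA    = {q,p}
  4. ckA   = ∅
  5. kcA   = {s,r,u,q,v,p}
  6. ckcA  = {t}
applying k or c yields no new set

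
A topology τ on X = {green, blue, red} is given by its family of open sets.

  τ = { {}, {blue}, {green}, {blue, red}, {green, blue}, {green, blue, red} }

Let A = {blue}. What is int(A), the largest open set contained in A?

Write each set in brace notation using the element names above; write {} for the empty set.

{blue}

interior: largest open inside A is {blue} (from {}, {blue})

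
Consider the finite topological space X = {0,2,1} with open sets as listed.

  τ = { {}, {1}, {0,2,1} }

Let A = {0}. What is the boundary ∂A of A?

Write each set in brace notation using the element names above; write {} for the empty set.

{0,2}

open subsets of A: {}; so int(A) = {}
closure: X∖int(X∖A) = X∖{1} = {0,2}
∂A = {0,2} minus {} = {0,2}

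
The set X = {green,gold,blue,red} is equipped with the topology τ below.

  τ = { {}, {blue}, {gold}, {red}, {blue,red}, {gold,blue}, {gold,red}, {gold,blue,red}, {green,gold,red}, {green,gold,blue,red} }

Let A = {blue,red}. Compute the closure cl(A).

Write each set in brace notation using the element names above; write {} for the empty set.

{green,blue,red}

cl via duality: int({green,gold}) = {gold}, so X∖{gold} = {green,blue,red}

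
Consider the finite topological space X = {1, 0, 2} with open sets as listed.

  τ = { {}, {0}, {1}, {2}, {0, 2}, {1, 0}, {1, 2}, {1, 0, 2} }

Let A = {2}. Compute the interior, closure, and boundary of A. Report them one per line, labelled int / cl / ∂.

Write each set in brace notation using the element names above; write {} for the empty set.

interior: largest open inside A is {2} (from {}, {2})
cl via duality: int({1, 0}) = {1, 0}, so X∖{1, 0} = {2}
cl∖int = {}

int(A) = {2}
cl(A)  = {2}
∂A     = {}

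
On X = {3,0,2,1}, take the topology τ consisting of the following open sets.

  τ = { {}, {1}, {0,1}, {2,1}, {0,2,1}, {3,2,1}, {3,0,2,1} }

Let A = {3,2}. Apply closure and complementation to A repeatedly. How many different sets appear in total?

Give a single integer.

4

closure: X∖int(X∖A) = X∖{0,1} = {3,2}
Let k=closure and c=complement:
  1. A     = {3,2}
  2. cA    = {0,1}
  3. kcA   = {3,0,2,1}
  4. ckcA  = {}
— saturated at 4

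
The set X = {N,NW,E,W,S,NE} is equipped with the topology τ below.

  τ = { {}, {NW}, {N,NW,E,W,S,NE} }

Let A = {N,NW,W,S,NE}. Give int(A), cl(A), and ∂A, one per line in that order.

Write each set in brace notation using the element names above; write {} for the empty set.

int(A) = {NW}
cl(A)  = {N,NW,E,W,S,NE}
∂A     = {N,E,W,S,NE}

interior: largest open inside A is {NW} (from {}, {NW})
cl via duality: int({E}) = {}, so X∖{} = {N,NW,E,W,S,NE}
cl∖int = {N,E,W,S,NE}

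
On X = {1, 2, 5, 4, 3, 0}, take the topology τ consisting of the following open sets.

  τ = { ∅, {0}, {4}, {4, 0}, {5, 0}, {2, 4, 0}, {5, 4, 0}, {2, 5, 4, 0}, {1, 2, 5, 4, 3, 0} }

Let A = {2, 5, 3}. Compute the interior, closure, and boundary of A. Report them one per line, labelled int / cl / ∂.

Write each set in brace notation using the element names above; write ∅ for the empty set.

interior: largest open inside A is ∅ (from ∅)
cl via duality: int({1, 4, 0}) = {4, 0}, so X∖{4, 0} = {1, 2, 5, 3}
cl∖int = {1, 2, 5, 3}

int(A) = ∅
cl(A)  = {1, 2, 5, 3}
∂A     = {1, 2, 5, 3}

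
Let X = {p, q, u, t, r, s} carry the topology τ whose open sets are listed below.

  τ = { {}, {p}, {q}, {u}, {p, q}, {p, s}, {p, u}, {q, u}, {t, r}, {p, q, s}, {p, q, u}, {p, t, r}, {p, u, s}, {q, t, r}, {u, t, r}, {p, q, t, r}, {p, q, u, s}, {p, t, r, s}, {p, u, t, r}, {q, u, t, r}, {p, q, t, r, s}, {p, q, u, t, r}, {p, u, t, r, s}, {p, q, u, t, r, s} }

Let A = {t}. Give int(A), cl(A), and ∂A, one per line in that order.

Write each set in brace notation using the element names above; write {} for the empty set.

int(A) = {}
cl(A)  = {t, r}
∂A     = {t, r}

opens ⊆ A: {}; union → int = {}
complement {p, q, u, r, s}; its interior {p, q, u, s}; cl(A) = X∖{p, q, u, s} = {t, r}
boundary = {t, r} ∖ {} = {t, r}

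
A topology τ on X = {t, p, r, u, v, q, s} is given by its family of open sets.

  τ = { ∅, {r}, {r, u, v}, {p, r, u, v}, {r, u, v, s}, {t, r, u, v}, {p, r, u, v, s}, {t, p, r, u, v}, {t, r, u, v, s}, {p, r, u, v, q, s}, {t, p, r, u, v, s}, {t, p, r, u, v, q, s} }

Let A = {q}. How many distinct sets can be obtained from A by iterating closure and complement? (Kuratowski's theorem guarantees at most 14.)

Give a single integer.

4

X∖A={t, p, r, u, v, s}, int(X∖A)={t, p, r, u, v, s}, hence cl(A)={q}
Orbit (k=closure, c=complement):
  1. A     = {q}
  2. cA    = {t, p, r, u, v, s}
  3. kcA   = {t, p, r, u, v, q, s}
  4. ckcA  = ∅
(closed under both — stop)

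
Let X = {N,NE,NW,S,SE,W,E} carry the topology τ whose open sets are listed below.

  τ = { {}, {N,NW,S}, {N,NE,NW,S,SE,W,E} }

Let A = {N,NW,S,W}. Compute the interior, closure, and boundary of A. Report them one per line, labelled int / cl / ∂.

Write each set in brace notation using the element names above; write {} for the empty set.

interior: largest open inside A is {N,NW,S} (from {}, {N,NW,S})
cl via duality: int({NE,SE,E}) = {}, so X∖{} = {N,NE,NW,S,SE,W,E}
cl∖int = {NE,SE,W,E}

int(A) = {N,NW,S}
cl(A)  = {N,NE,NW,S,SE,W,E}
∂A     = {NE,SE,W,E}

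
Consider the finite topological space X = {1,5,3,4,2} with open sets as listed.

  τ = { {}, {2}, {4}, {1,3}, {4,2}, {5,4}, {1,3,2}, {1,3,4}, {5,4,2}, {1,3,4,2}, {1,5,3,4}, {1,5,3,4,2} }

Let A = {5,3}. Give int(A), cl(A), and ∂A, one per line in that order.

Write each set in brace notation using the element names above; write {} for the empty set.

int(A) = {}
cl(A)  = {1,5,3}
∂A     = {1,5,3}

opens ⊆ A: {}; union → int = {}
complement {1,4,2}; its interior {4,2}; cl(A) = X∖{4,2} = {1,5,3}
boundary = {1,5,3} ∖ {} = {1,5,3}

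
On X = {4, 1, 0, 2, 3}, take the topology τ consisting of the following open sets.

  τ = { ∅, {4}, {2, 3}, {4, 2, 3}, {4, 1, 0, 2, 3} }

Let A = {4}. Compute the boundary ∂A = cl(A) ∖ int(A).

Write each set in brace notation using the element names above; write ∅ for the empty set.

opens ⊆ A: ∅, {4}; union → int = {4}
complement {1, 0, 2, 3}; its interior {2, 3}; cl(A) = X∖{2, 3} = {4, 1, 0}
boundary = {4, 1, 0} ∖ {4} = {1, 0}

{1, 0}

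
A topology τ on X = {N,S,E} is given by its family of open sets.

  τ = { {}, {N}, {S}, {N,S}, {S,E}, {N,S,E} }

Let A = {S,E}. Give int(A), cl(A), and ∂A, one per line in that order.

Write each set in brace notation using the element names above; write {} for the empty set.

interior: largest open inside A is {S,E} (from {}, {S}, {S,E})
cl via duality: int({N}) = {N}, so X∖{N} = {S,E}
cl∖int = {}

int(A) = {S,E}
cl(A)  = {S,E}
∂A     = {}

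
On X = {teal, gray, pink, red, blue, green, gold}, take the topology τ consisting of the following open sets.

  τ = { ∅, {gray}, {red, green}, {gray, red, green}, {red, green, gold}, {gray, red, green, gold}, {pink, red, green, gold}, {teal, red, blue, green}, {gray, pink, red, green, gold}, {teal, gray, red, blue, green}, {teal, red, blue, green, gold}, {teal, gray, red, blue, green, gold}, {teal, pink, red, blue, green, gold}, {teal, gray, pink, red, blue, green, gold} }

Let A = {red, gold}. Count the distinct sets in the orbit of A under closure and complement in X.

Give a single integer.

X∖A={teal, gray, pink, blue, green}, int(X∖A)={gray}, hence cl(A)={teal, pink, red, blue, green, gold}
Orbit (k=closure, c=complement):
  1. A     = {red, gold}
  2. kA    = {teal, pink, red, blue, green, gold}
  3. cA    = {teal, gray, pink, blue, green}
  4. ckA   = {gray}
  5. kcA   = {teal, gray, pink, red, blue, green, gold}
  6. ckcA  = ∅
(closed under both — stop)

6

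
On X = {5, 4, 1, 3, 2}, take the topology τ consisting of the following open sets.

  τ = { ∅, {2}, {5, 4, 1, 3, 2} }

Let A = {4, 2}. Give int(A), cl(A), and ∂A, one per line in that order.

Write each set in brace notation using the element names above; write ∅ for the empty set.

opens ⊆ A: ∅, {2}; union → int = {2}
complement {5, 1, 3}; its interior ∅; cl(A) = X∖∅ = {5, 4, 1, 3, 2}
boundary = {5, 4, 1, 3, 2} ∖ {2} = {5, 4, 1, 3}

int(A) = {2}
cl(A)  = {5, 4, 1, 3, 2}
∂A     = {5, 4, 1, 3}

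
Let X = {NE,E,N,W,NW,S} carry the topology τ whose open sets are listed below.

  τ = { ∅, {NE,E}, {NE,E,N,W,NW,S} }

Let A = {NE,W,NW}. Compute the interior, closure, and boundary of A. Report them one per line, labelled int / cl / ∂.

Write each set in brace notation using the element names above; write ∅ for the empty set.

interior: largest open inside A is ∅ (from ∅)
cl via duality: int({E,N,S}) = ∅, so X∖∅ = {NE,E,N,W,NW,S}
cl∖int = {NE,E,N,W,NW,S}

int(A) = ∅
cl(A)  = {NE,E,N,W,NW,S}
∂A     = {NE,E,N,W,NW,S}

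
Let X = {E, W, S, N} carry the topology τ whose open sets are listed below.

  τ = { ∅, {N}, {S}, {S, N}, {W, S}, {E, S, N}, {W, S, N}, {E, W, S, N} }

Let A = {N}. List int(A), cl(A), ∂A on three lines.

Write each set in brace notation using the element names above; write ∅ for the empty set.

U open, U⊆A: ∅, {N}. int(A) = ⋃ = {N}
X∖A={E, W, S}, int(X∖A)={W, S}, hence cl(A)={E, N}
∂A: remove int from cl → {E}

int(A) = {N}
cl(A)  = {E, N}
∂A     = {E}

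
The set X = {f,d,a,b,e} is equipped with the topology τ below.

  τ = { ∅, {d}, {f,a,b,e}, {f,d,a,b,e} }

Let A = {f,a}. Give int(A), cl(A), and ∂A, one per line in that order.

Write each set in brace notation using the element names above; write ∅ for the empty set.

opens ⊆ A: ∅; union → int = ∅
complement {d,b,e}; its interior {d}; cl(A) = X∖{d} = {f,a,b,e}
boundary = {f,a,b,e} ∖ ∅ = {f,a,b,e}

int(A) = ∅
cl(A)  = {f,a,b,e}
∂A     = {f,a,b,e}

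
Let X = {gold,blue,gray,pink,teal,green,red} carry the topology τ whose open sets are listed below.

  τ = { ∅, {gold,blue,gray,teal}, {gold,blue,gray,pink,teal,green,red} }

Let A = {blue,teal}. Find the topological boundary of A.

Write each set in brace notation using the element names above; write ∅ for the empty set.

U open, U⊆A: ∅. int(A) = ⋃ = ∅
X∖A={gold,gray,pink,green,red}, int(X∖A)=∅, hence cl(A)={gold,blue,gray,pink,teal,green,red}
∂A: remove int from cl → {gold,blue,gray,pink,teal,green,red}

{gold,blue,gray,pink,teal,green,red}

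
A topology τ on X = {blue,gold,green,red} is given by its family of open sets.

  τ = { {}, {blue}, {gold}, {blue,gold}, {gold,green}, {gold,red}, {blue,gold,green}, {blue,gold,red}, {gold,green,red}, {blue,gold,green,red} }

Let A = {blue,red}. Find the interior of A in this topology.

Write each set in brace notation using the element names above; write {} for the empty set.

{blue}

open subsets of A: {}, {blue}; so int(A) = {blue}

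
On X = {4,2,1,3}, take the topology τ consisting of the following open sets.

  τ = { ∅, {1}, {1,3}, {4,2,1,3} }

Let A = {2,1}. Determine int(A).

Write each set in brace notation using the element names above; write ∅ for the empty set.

{1}

opens ⊆ A: ∅, {1}; union → int = {1}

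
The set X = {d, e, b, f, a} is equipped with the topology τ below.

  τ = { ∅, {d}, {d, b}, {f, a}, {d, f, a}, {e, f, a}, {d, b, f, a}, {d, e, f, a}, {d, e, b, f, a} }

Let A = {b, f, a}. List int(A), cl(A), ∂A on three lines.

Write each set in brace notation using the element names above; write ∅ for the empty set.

interior: largest open inside A is {f, a} (from ∅, {f, a})
cl via duality: int({d, e}) = {d}, so X∖{d} = {e, b, f, a}
cl∖int = {e, b}

int(A) = {f, a}
cl(A)  = {e, b, f, a}
∂A     = {e, b}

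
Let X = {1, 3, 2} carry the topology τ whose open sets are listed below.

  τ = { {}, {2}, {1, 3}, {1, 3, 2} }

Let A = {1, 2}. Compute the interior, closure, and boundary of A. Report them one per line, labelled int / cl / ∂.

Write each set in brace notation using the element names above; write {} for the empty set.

open subsets of A: {}, {2}; so int(A) = {2}
closure: X∖int(X∖A) = X∖{} = {1, 3, 2}
∂A = {1, 3, 2} minus {2} = {1, 3}

int(A) = {2}
cl(A)  = {1, 3, 2}
∂A     = {1, 3}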